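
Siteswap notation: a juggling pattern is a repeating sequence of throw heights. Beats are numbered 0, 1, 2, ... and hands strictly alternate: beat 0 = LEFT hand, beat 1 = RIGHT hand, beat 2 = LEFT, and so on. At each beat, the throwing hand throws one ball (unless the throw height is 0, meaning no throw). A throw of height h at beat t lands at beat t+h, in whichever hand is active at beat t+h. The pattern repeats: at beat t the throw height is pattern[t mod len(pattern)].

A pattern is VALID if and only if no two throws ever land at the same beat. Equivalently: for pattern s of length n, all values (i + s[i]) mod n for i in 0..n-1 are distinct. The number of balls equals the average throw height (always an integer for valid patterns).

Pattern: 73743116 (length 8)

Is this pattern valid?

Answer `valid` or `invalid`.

i=0: (i + s[i]) mod n = (0 + 7) mod 8 = 7
i=1: (i + s[i]) mod n = (1 + 3) mod 8 = 4
i=2: (i + s[i]) mod n = (2 + 7) mod 8 = 1
i=3: (i + s[i]) mod n = (3 + 4) mod 8 = 7
i=4: (i + s[i]) mod n = (4 + 3) mod 8 = 7
i=5: (i + s[i]) mod n = (5 + 1) mod 8 = 6
i=6: (i + s[i]) mod n = (6 + 1) mod 8 = 7
i=7: (i + s[i]) mod n = (7 + 6) mod 8 = 5
Residues: [7, 4, 1, 7, 7, 6, 7, 5], distinct: False

Answer: invalid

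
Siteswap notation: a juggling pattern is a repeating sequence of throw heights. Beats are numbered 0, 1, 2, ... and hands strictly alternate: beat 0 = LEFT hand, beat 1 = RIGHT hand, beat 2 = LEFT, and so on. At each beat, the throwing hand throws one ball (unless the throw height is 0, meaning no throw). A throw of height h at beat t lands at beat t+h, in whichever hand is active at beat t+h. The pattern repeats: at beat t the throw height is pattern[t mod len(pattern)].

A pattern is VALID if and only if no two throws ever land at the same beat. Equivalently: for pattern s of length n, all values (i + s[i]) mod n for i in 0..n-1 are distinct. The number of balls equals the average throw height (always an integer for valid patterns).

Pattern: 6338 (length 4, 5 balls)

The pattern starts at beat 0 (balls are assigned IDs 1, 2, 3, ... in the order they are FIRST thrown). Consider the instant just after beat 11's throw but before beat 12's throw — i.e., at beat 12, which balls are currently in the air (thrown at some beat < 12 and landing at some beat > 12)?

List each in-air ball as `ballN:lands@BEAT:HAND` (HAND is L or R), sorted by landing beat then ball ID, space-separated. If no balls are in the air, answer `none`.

Answer: ball2:lands@13:R ball3:lands@14:L ball5:lands@15:R ball4:lands@19:R

Derivation:
Beat 0 (L): throw ball1 h=6 -> lands@6:L; in-air after throw: [b1@6:L]
Beat 1 (R): throw ball2 h=3 -> lands@4:L; in-air after throw: [b2@4:L b1@6:L]
Beat 2 (L): throw ball3 h=3 -> lands@5:R; in-air after throw: [b2@4:L b3@5:R b1@6:L]
Beat 3 (R): throw ball4 h=8 -> lands@11:R; in-air after throw: [b2@4:L b3@5:R b1@6:L b4@11:R]
Beat 4 (L): throw ball2 h=6 -> lands@10:L; in-air after throw: [b3@5:R b1@6:L b2@10:L b4@11:R]
Beat 5 (R): throw ball3 h=3 -> lands@8:L; in-air after throw: [b1@6:L b3@8:L b2@10:L b4@11:R]
Beat 6 (L): throw ball1 h=3 -> lands@9:R; in-air after throw: [b3@8:L b1@9:R b2@10:L b4@11:R]
Beat 7 (R): throw ball5 h=8 -> lands@15:R; in-air after throw: [b3@8:L b1@9:R b2@10:L b4@11:R b5@15:R]
Beat 8 (L): throw ball3 h=6 -> lands@14:L; in-air after throw: [b1@9:R b2@10:L b4@11:R b3@14:L b5@15:R]
Beat 9 (R): throw ball1 h=3 -> lands@12:L; in-air after throw: [b2@10:L b4@11:R b1@12:L b3@14:L b5@15:R]
Beat 10 (L): throw ball2 h=3 -> lands@13:R; in-air after throw: [b4@11:R b1@12:L b2@13:R b3@14:L b5@15:R]
Beat 11 (R): throw ball4 h=8 -> lands@19:R; in-air after throw: [b1@12:L b2@13:R b3@14:L b5@15:R b4@19:R]
Beat 12 (L): throw ball1 h=6 -> lands@18:L; in-air after throw: [b2@13:R b3@14:L b5@15:R b1@18:L b4@19:R]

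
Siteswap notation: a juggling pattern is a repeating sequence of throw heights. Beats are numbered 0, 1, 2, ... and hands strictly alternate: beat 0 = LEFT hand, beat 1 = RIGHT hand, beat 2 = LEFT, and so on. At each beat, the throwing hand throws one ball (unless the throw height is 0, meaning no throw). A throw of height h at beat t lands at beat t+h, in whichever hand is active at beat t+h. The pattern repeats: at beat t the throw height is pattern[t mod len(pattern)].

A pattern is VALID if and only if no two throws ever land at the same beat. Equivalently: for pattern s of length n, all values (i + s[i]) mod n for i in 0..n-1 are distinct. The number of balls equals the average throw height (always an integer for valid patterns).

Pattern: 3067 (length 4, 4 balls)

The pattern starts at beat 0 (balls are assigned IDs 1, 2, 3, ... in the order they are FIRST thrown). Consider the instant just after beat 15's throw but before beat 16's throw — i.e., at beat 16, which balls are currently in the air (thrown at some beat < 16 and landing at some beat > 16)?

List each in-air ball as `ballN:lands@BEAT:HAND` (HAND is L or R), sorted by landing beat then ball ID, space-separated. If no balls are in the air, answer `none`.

Answer: ball2:lands@18:L ball3:lands@20:L ball4:lands@22:L

Derivation:
Beat 0 (L): throw ball1 h=3 -> lands@3:R; in-air after throw: [b1@3:R]
Beat 2 (L): throw ball2 h=6 -> lands@8:L; in-air after throw: [b1@3:R b2@8:L]
Beat 3 (R): throw ball1 h=7 -> lands@10:L; in-air after throw: [b2@8:L b1@10:L]
Beat 4 (L): throw ball3 h=3 -> lands@7:R; in-air after throw: [b3@7:R b2@8:L b1@10:L]
Beat 6 (L): throw ball4 h=6 -> lands@12:L; in-air after throw: [b3@7:R b2@8:L b1@10:L b4@12:L]
Beat 7 (R): throw ball3 h=7 -> lands@14:L; in-air after throw: [b2@8:L b1@10:L b4@12:L b3@14:L]
Beat 8 (L): throw ball2 h=3 -> lands@11:R; in-air after throw: [b1@10:L b2@11:R b4@12:L b3@14:L]
Beat 10 (L): throw ball1 h=6 -> lands@16:L; in-air after throw: [b2@11:R b4@12:L b3@14:L b1@16:L]
Beat 11 (R): throw ball2 h=7 -> lands@18:L; in-air after throw: [b4@12:L b3@14:L b1@16:L b2@18:L]
Beat 12 (L): throw ball4 h=3 -> lands@15:R; in-air after throw: [b3@14:L b4@15:R b1@16:L b2@18:L]
Beat 14 (L): throw ball3 h=6 -> lands@20:L; in-air after throw: [b4@15:R b1@16:L b2@18:L b3@20:L]
Beat 15 (R): throw ball4 h=7 -> lands@22:L; in-air after throw: [b1@16:L b2@18:L b3@20:L b4@22:L]
Beat 16 (L): throw ball1 h=3 -> lands@19:R; in-air after throw: [b2@18:L b1@19:R b3@20:L b4@22:L]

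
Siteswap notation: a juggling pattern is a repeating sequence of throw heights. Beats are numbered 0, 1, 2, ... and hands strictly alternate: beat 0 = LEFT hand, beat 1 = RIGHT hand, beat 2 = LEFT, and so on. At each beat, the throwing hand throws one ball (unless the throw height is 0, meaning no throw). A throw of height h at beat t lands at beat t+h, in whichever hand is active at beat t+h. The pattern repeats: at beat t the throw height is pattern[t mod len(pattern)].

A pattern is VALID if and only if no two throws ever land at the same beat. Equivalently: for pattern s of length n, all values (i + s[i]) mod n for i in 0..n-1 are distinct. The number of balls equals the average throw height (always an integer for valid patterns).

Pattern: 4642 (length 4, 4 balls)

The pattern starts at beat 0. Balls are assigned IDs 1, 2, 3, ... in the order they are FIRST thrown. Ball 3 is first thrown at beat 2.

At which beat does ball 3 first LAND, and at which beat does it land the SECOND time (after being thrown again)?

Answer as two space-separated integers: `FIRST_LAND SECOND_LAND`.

Answer: 6 10

Derivation:
Beat 0 (L): throw ball1 h=4 -> lands@4:L; in-air after throw: [b1@4:L]
Beat 1 (R): throw ball2 h=6 -> lands@7:R; in-air after throw: [b1@4:L b2@7:R]
Beat 2 (L): throw ball3 h=4 -> lands@6:L; in-air after throw: [b1@4:L b3@6:L b2@7:R]
Beat 3 (R): throw ball4 h=2 -> lands@5:R; in-air after throw: [b1@4:L b4@5:R b3@6:L b2@7:R]
Beat 4 (L): throw ball1 h=4 -> lands@8:L; in-air after throw: [b4@5:R b3@6:L b2@7:R b1@8:L]
Beat 5 (R): throw ball4 h=6 -> lands@11:R; in-air after throw: [b3@6:L b2@7:R b1@8:L b4@11:R]
Beat 6 (L): throw ball3 h=4 -> lands@10:L; in-air after throw: [b2@7:R b1@8:L b3@10:L b4@11:R]
Beat 7 (R): throw ball2 h=2 -> lands@9:R; in-air after throw: [b1@8:L b2@9:R b3@10:L b4@11:R]
Beat 8 (L): throw ball1 h=4 -> lands@12:L; in-air after throw: [b2@9:R b3@10:L b4@11:R b1@12:L]
Beat 9 (R): throw ball2 h=6 -> lands@15:R; in-air after throw: [b3@10:L b4@11:R b1@12:L b2@15:R]
Beat 10 (L): throw ball3 h=4 -> lands@14:L; in-air after throw: [b4@11:R b1@12:L b3@14:L b2@15:R]
Ball 3: thrown@2 h=4 -> first land @6; rethrown@6 h=4 -> second land @10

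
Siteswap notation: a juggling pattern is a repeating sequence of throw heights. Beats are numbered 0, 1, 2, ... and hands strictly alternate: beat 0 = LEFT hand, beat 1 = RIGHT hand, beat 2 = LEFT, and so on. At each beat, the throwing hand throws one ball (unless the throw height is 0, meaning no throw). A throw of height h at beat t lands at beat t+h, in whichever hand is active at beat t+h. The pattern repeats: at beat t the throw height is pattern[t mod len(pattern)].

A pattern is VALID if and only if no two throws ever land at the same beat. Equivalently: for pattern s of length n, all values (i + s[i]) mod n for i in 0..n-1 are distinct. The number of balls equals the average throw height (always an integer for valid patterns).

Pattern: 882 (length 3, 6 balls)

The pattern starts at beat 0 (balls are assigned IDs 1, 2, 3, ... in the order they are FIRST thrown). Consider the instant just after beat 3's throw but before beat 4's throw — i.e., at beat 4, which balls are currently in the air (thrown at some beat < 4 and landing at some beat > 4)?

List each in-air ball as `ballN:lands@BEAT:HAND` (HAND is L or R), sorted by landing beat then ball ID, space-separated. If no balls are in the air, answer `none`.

Answer: ball1:lands@8:L ball2:lands@9:R ball4:lands@11:R

Derivation:
Beat 0 (L): throw ball1 h=8 -> lands@8:L; in-air after throw: [b1@8:L]
Beat 1 (R): throw ball2 h=8 -> lands@9:R; in-air after throw: [b1@8:L b2@9:R]
Beat 2 (L): throw ball3 h=2 -> lands@4:L; in-air after throw: [b3@4:L b1@8:L b2@9:R]
Beat 3 (R): throw ball4 h=8 -> lands@11:R; in-air after throw: [b3@4:L b1@8:L b2@9:R b4@11:R]
Beat 4 (L): throw ball3 h=8 -> lands@12:L; in-air after throw: [b1@8:L b2@9:R b4@11:R b3@12:L]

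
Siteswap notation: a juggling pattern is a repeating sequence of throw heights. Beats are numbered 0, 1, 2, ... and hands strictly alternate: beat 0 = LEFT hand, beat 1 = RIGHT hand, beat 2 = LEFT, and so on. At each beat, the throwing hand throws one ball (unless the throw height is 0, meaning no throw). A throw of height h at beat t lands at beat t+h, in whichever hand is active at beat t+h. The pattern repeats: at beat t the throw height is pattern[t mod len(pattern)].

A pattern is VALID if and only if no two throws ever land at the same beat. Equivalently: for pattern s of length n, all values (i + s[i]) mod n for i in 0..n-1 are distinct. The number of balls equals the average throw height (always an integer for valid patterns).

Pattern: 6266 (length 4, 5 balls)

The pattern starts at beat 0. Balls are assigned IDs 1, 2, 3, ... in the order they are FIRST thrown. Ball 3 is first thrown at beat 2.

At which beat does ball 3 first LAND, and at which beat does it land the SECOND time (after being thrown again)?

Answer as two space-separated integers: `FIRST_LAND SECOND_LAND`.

Answer: 8 14

Derivation:
Beat 0 (L): throw ball1 h=6 -> lands@6:L; in-air after throw: [b1@6:L]
Beat 1 (R): throw ball2 h=2 -> lands@3:R; in-air after throw: [b2@3:R b1@6:L]
Beat 2 (L): throw ball3 h=6 -> lands@8:L; in-air after throw: [b2@3:R b1@6:L b3@8:L]
Beat 3 (R): throw ball2 h=6 -> lands@9:R; in-air after throw: [b1@6:L b3@8:L b2@9:R]
Beat 4 (L): throw ball4 h=6 -> lands@10:L; in-air after throw: [b1@6:L b3@8:L b2@9:R b4@10:L]
Beat 5 (R): throw ball5 h=2 -> lands@7:R; in-air after throw: [b1@6:L b5@7:R b3@8:L b2@9:R b4@10:L]
Beat 6 (L): throw ball1 h=6 -> lands@12:L; in-air after throw: [b5@7:R b3@8:L b2@9:R b4@10:L b1@12:L]
Beat 7 (R): throw ball5 h=6 -> lands@13:R; in-air after throw: [b3@8:L b2@9:R b4@10:L b1@12:L b5@13:R]
Beat 8 (L): throw ball3 h=6 -> lands@14:L; in-air after throw: [b2@9:R b4@10:L b1@12:L b5@13:R b3@14:L]
Beat 9 (R): throw ball2 h=2 -> lands@11:R; in-air after throw: [b4@10:L b2@11:R b1@12:L b5@13:R b3@14:L]
Beat 10 (L): throw ball4 h=6 -> lands@16:L; in-air after throw: [b2@11:R b1@12:L b5@13:R b3@14:L b4@16:L]
Beat 11 (R): throw ball2 h=6 -> lands@17:R; in-air after throw: [b1@12:L b5@13:R b3@14:L b4@16:L b2@17:R]
Beat 12 (L): throw ball1 h=6 -> lands@18:L; in-air after throw: [b5@13:R b3@14:L b4@16:L b2@17:R b1@18:L]
Beat 13 (R): throw ball5 h=2 -> lands@15:R; in-air after throw: [b3@14:L b5@15:R b4@16:L b2@17:R b1@18:L]
Beat 14 (L): throw ball3 h=6 -> lands@20:L; in-air after throw: [b5@15:R b4@16:L b2@17:R b1@18:L b3@20:L]
Ball 3: thrown@2 h=6 -> first land @8; rethrown@8 h=6 -> second land @14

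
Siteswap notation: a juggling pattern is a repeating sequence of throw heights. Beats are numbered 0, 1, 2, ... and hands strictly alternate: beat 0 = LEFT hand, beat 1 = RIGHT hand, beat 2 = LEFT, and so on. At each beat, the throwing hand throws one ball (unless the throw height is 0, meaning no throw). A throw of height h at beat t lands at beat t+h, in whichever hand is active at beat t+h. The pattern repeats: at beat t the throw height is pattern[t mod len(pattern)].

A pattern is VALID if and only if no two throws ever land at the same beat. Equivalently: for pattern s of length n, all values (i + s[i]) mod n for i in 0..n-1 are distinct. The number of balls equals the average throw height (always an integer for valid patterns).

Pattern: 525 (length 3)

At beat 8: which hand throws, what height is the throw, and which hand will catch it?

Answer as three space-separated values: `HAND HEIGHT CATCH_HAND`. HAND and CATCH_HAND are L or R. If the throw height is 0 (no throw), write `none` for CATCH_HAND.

Beat 8: 8 mod 2 = 0, so hand = L
Throw height = pattern[8 mod 3] = pattern[2] = 5
Lands at beat 8+5=13, 13 mod 2 = 1, so catch hand = R

Answer: L 5 R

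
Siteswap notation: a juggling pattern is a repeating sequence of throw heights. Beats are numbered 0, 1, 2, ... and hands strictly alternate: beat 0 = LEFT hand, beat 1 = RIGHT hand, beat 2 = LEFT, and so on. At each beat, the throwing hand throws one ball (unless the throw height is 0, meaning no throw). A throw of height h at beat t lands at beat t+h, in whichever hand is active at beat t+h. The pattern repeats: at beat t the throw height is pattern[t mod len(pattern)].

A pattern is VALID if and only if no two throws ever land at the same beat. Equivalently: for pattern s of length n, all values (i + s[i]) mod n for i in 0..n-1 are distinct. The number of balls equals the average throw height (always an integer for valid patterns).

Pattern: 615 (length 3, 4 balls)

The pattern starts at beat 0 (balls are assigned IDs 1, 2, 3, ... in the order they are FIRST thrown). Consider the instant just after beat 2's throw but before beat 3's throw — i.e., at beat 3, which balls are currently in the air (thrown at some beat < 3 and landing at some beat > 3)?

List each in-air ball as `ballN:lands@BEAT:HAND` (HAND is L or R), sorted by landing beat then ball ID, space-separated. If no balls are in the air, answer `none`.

Beat 0 (L): throw ball1 h=6 -> lands@6:L; in-air after throw: [b1@6:L]
Beat 1 (R): throw ball2 h=1 -> lands@2:L; in-air after throw: [b2@2:L b1@6:L]
Beat 2 (L): throw ball2 h=5 -> lands@7:R; in-air after throw: [b1@6:L b2@7:R]
Beat 3 (R): throw ball3 h=6 -> lands@9:R; in-air after throw: [b1@6:L b2@7:R b3@9:R]

Answer: ball1:lands@6:L ball2:lands@7:R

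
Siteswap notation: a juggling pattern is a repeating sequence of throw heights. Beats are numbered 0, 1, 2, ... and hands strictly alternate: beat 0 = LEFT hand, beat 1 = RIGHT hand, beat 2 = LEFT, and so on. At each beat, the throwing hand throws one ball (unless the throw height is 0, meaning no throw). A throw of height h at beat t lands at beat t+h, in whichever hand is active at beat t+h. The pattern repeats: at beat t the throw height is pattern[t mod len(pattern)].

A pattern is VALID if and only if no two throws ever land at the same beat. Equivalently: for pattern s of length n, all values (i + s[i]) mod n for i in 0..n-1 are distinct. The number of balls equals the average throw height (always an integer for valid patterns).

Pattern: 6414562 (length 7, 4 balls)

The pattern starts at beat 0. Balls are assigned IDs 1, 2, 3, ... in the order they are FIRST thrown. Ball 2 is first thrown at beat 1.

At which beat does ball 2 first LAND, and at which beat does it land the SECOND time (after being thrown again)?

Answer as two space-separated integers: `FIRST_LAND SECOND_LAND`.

Beat 0 (L): throw ball1 h=6 -> lands@6:L; in-air after throw: [b1@6:L]
Beat 1 (R): throw ball2 h=4 -> lands@5:R; in-air after throw: [b2@5:R b1@6:L]
Beat 2 (L): throw ball3 h=1 -> lands@3:R; in-air after throw: [b3@3:R b2@5:R b1@6:L]
Beat 3 (R): throw ball3 h=4 -> lands@7:R; in-air after throw: [b2@5:R b1@6:L b3@7:R]
Beat 4 (L): throw ball4 h=5 -> lands@9:R; in-air after throw: [b2@5:R b1@6:L b3@7:R b4@9:R]
Beat 5 (R): throw ball2 h=6 -> lands@11:R; in-air after throw: [b1@6:L b3@7:R b4@9:R b2@11:R]
Beat 6 (L): throw ball1 h=2 -> lands@8:L; in-air after throw: [b3@7:R b1@8:L b4@9:R b2@11:R]
Beat 7 (R): throw ball3 h=6 -> lands@13:R; in-air after throw: [b1@8:L b4@9:R b2@11:R b3@13:R]
Beat 8 (L): throw ball1 h=4 -> lands@12:L; in-air after throw: [b4@9:R b2@11:R b1@12:L b3@13:R]
Beat 9 (R): throw ball4 h=1 -> lands@10:L; in-air after throw: [b4@10:L b2@11:R b1@12:L b3@13:R]
Beat 10 (L): throw ball4 h=4 -> lands@14:L; in-air after throw: [b2@11:R b1@12:L b3@13:R b4@14:L]
Beat 11 (R): throw ball2 h=5 -> lands@16:L; in-air after throw: [b1@12:L b3@13:R b4@14:L b2@16:L]
Ball 2: thrown@1 h=4 -> first land @5; rethrown@5 h=6 -> second land @11

Answer: 5 11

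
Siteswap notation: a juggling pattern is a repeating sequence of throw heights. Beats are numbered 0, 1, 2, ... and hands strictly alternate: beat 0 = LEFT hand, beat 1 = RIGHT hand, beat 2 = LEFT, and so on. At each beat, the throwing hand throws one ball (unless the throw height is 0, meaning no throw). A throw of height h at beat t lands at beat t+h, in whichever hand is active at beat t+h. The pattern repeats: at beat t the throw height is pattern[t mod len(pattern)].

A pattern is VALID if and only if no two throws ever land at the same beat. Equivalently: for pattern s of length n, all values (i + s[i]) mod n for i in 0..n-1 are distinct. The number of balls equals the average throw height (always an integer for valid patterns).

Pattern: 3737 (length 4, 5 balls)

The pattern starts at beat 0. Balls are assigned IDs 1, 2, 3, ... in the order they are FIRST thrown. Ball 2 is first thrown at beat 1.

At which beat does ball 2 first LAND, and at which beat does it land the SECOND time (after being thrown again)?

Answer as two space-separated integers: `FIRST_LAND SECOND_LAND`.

Answer: 8 11

Derivation:
Beat 0 (L): throw ball1 h=3 -> lands@3:R; in-air after throw: [b1@3:R]
Beat 1 (R): throw ball2 h=7 -> lands@8:L; in-air after throw: [b1@3:R b2@8:L]
Beat 2 (L): throw ball3 h=3 -> lands@5:R; in-air after throw: [b1@3:R b3@5:R b2@8:L]
Beat 3 (R): throw ball1 h=7 -> lands@10:L; in-air after throw: [b3@5:R b2@8:L b1@10:L]
Beat 4 (L): throw ball4 h=3 -> lands@7:R; in-air after throw: [b3@5:R b4@7:R b2@8:L b1@10:L]
Beat 5 (R): throw ball3 h=7 -> lands@12:L; in-air after throw: [b4@7:R b2@8:L b1@10:L b3@12:L]
Beat 6 (L): throw ball5 h=3 -> lands@9:R; in-air after throw: [b4@7:R b2@8:L b5@9:R b1@10:L b3@12:L]
Beat 7 (R): throw ball4 h=7 -> lands@14:L; in-air after throw: [b2@8:L b5@9:R b1@10:L b3@12:L b4@14:L]
Beat 8 (L): throw ball2 h=3 -> lands@11:R; in-air after throw: [b5@9:R b1@10:L b2@11:R b3@12:L b4@14:L]
Beat 9 (R): throw ball5 h=7 -> lands@16:L; in-air after throw: [b1@10:L b2@11:R b3@12:L b4@14:L b5@16:L]
Beat 10 (L): throw ball1 h=3 -> lands@13:R; in-air after throw: [b2@11:R b3@12:L b1@13:R b4@14:L b5@16:L]
Beat 11 (R): throw ball2 h=7 -> lands@18:L; in-air after throw: [b3@12:L b1@13:R b4@14:L b5@16:L b2@18:L]
Ball 2: thrown@1 h=7 -> first land @8; rethrown@8 h=3 -> second land @11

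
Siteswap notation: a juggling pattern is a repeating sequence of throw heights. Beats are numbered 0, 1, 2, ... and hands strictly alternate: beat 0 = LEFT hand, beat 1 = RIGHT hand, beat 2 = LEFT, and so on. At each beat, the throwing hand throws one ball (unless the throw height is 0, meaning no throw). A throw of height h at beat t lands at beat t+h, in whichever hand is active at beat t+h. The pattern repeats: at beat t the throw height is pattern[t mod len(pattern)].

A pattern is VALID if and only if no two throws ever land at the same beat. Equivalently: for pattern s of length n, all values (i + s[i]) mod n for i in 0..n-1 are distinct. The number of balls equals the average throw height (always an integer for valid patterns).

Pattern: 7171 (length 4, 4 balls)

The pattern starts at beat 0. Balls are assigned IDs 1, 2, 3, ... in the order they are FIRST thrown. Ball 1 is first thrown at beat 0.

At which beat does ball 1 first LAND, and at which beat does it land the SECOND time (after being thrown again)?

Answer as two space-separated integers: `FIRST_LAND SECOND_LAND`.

Answer: 7 8

Derivation:
Beat 0 (L): throw ball1 h=7 -> lands@7:R; in-air after throw: [b1@7:R]
Beat 1 (R): throw ball2 h=1 -> lands@2:L; in-air after throw: [b2@2:L b1@7:R]
Beat 2 (L): throw ball2 h=7 -> lands@9:R; in-air after throw: [b1@7:R b2@9:R]
Beat 3 (R): throw ball3 h=1 -> lands@4:L; in-air after throw: [b3@4:L b1@7:R b2@9:R]
Beat 4 (L): throw ball3 h=7 -> lands@11:R; in-air after throw: [b1@7:R b2@9:R b3@11:R]
Beat 5 (R): throw ball4 h=1 -> lands@6:L; in-air after throw: [b4@6:L b1@7:R b2@9:R b3@11:R]
Beat 6 (L): throw ball4 h=7 -> lands@13:R; in-air after throw: [b1@7:R b2@9:R b3@11:R b4@13:R]
Beat 7 (R): throw ball1 h=1 -> lands@8:L; in-air after throw: [b1@8:L b2@9:R b3@11:R b4@13:R]
Beat 8 (L): throw ball1 h=7 -> lands@15:R; in-air after throw: [b2@9:R b3@11:R b4@13:R b1@15:R]
Ball 1: thrown@0 h=7 -> first land @7; rethrown@7 h=1 -> second land @8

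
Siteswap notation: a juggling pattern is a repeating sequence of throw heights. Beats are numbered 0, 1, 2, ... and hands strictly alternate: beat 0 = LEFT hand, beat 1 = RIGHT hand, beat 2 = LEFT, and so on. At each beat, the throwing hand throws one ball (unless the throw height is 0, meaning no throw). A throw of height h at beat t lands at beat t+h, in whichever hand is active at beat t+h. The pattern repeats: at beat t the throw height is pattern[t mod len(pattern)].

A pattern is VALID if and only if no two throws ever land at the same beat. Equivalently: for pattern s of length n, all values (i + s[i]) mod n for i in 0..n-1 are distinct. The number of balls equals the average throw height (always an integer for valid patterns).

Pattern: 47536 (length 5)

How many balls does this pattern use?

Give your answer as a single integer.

Pattern = [4, 7, 5, 3, 6], length n = 5
  position 0: throw height = 4, running sum = 4
  position 1: throw height = 7, running sum = 11
  position 2: throw height = 5, running sum = 16
  position 3: throw height = 3, running sum = 19
  position 4: throw height = 6, running sum = 25
Total sum = 25; balls = sum / n = 25 / 5 = 5

Answer: 5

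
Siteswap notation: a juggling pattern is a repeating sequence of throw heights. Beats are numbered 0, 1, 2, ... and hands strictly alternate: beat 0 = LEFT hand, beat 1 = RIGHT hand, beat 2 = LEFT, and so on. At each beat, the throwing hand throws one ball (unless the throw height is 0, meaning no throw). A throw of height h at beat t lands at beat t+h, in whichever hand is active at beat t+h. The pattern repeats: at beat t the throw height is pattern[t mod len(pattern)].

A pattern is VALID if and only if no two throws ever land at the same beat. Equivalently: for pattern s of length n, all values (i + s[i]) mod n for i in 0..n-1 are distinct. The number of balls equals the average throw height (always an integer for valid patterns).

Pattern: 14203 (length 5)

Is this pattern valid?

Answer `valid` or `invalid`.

Answer: valid

Derivation:
i=0: (i + s[i]) mod n = (0 + 1) mod 5 = 1
i=1: (i + s[i]) mod n = (1 + 4) mod 5 = 0
i=2: (i + s[i]) mod n = (2 + 2) mod 5 = 4
i=3: (i + s[i]) mod n = (3 + 0) mod 5 = 3
i=4: (i + s[i]) mod n = (4 + 3) mod 5 = 2
Residues: [1, 0, 4, 3, 2], distinct: True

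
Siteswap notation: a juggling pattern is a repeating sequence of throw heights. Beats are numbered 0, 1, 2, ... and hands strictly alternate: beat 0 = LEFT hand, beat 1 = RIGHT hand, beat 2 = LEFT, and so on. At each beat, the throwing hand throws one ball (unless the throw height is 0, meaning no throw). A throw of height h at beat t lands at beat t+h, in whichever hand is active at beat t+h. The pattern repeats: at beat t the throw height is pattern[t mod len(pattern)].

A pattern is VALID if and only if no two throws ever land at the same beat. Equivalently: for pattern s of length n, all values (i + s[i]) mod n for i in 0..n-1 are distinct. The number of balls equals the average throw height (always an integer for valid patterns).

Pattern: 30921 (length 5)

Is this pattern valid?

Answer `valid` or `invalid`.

Answer: invalid

Derivation:
i=0: (i + s[i]) mod n = (0 + 3) mod 5 = 3
i=1: (i + s[i]) mod n = (1 + 0) mod 5 = 1
i=2: (i + s[i]) mod n = (2 + 9) mod 5 = 1
i=3: (i + s[i]) mod n = (3 + 2) mod 5 = 0
i=4: (i + s[i]) mod n = (4 + 1) mod 5 = 0
Residues: [3, 1, 1, 0, 0], distinct: False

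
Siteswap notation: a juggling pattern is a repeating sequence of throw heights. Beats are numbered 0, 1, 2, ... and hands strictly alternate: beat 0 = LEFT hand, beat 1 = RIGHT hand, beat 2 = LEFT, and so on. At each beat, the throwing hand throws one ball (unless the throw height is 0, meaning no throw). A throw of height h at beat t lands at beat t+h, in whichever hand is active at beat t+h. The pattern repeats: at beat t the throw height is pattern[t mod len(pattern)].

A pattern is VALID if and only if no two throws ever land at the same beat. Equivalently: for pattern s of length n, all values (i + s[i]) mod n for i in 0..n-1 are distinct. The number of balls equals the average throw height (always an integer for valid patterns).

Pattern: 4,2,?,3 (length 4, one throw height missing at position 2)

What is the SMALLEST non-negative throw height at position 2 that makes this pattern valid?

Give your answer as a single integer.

Answer: 3

Derivation:
i=0: (0 + 4) mod 4 = 0
i=1: (1 + 2) mod 4 = 3
i=2: s[i]=? (unknown)
i=3: (3 + 3) mod 4 = 2
Known residues: [0, 2, 3]; need a permutation of 0..3, so missing residue r = 1
Need (2 + s) mod 4 = 1; smallest s = (1 - 2) mod 4 = 3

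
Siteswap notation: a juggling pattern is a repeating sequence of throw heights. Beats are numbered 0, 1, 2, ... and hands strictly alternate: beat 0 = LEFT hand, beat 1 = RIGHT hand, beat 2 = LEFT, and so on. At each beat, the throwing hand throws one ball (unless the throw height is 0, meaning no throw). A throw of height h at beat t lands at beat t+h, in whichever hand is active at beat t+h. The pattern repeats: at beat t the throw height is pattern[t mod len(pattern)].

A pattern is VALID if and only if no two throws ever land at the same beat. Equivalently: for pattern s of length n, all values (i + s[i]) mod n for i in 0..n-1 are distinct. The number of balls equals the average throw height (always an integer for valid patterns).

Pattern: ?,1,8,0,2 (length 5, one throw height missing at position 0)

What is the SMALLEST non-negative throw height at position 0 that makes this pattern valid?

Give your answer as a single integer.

i=0: s[i]=? (unknown)
i=1: (1 + 1) mod 5 = 2
i=2: (2 + 8) mod 5 = 0
i=3: (3 + 0) mod 5 = 3
i=4: (4 + 2) mod 5 = 1
Known residues: [0, 1, 2, 3]; need a permutation of 0..4, so missing residue r = 4
Need (0 + s) mod 5 = 4; smallest s = (4 - 0) mod 5 = 4

Answer: 4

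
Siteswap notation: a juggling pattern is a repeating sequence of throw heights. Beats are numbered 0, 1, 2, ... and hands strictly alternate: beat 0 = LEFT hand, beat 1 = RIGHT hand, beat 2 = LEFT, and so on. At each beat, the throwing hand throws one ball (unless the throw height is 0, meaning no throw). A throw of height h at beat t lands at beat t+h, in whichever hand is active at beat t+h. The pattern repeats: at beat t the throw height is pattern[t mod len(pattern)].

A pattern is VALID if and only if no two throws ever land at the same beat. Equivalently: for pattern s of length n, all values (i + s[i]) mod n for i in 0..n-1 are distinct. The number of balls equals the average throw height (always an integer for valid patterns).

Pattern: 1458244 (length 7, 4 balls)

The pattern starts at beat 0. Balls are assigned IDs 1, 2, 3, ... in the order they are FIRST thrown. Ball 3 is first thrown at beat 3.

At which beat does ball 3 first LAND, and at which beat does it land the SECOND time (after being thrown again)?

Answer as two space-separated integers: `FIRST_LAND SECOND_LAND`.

Answer: 11 13

Derivation:
Beat 0 (L): throw ball1 h=1 -> lands@1:R; in-air after throw: [b1@1:R]
Beat 1 (R): throw ball1 h=4 -> lands@5:R; in-air after throw: [b1@5:R]
Beat 2 (L): throw ball2 h=5 -> lands@7:R; in-air after throw: [b1@5:R b2@7:R]
Beat 3 (R): throw ball3 h=8 -> lands@11:R; in-air after throw: [b1@5:R b2@7:R b3@11:R]
Beat 4 (L): throw ball4 h=2 -> lands@6:L; in-air after throw: [b1@5:R b4@6:L b2@7:R b3@11:R]
Beat 5 (R): throw ball1 h=4 -> lands@9:R; in-air after throw: [b4@6:L b2@7:R b1@9:R b3@11:R]
Beat 6 (L): throw ball4 h=4 -> lands@10:L; in-air after throw: [b2@7:R b1@9:R b4@10:L b3@11:R]
Beat 7 (R): throw ball2 h=1 -> lands@8:L; in-air after throw: [b2@8:L b1@9:R b4@10:L b3@11:R]
Beat 8 (L): throw ball2 h=4 -> lands@12:L; in-air after throw: [b1@9:R b4@10:L b3@11:R b2@12:L]
Beat 9 (R): throw ball1 h=5 -> lands@14:L; in-air after throw: [b4@10:L b3@11:R b2@12:L b1@14:L]
Beat 10 (L): throw ball4 h=8 -> lands@18:L; in-air after throw: [b3@11:R b2@12:L b1@14:L b4@18:L]
Beat 11 (R): throw ball3 h=2 -> lands@13:R; in-air after throw: [b2@12:L b3@13:R b1@14:L b4@18:L]
Beat 12 (L): throw ball2 h=4 -> lands@16:L; in-air after throw: [b3@13:R b1@14:L b2@16:L b4@18:L]
Beat 13 (R): throw ball3 h=4 -> lands@17:R; in-air after throw: [b1@14:L b2@16:L b3@17:R b4@18:L]
Ball 3: thrown@3 h=8 -> first land @11; rethrown@11 h=2 -> second land @13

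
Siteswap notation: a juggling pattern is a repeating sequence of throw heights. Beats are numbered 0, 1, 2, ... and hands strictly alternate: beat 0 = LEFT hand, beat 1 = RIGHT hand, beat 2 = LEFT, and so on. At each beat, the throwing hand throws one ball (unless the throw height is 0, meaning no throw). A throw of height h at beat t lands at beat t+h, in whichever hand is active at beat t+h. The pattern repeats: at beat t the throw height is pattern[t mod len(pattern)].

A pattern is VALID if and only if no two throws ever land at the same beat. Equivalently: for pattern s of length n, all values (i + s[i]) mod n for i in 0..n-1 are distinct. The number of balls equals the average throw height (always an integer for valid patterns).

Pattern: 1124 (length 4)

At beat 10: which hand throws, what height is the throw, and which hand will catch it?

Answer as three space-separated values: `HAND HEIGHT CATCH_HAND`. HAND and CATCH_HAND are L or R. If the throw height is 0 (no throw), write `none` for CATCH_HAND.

Answer: L 2 L

Derivation:
Beat 10: 10 mod 2 = 0, so hand = L
Throw height = pattern[10 mod 4] = pattern[2] = 2
Lands at beat 10+2=12, 12 mod 2 = 0, so catch hand = L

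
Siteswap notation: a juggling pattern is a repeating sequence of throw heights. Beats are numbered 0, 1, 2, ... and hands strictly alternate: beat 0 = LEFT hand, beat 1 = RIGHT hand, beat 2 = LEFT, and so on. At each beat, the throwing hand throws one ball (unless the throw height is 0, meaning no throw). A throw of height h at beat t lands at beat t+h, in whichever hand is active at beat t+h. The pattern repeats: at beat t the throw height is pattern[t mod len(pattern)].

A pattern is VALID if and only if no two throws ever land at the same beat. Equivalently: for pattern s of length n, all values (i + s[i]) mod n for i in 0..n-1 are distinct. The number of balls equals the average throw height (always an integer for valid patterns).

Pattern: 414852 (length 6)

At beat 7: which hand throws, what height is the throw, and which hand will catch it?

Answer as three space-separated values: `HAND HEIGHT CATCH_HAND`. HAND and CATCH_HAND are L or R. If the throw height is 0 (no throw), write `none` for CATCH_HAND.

Beat 7: 7 mod 2 = 1, so hand = R
Throw height = pattern[7 mod 6] = pattern[1] = 1
Lands at beat 7+1=8, 8 mod 2 = 0, so catch hand = L

Answer: R 1 L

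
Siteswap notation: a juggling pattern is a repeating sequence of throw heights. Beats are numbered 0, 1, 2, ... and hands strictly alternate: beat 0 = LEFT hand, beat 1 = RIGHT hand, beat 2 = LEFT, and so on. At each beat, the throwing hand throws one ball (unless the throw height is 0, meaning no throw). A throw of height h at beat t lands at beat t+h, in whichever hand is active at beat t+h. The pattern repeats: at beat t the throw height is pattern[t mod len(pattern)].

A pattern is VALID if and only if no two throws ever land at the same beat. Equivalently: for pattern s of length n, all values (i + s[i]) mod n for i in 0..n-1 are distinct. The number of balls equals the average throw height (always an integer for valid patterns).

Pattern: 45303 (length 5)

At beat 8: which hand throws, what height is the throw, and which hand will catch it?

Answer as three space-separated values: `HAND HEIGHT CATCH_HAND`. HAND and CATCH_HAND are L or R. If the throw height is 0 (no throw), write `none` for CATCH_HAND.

Answer: L 0 none

Derivation:
Beat 8: 8 mod 2 = 0, so hand = L
Throw height = pattern[8 mod 5] = pattern[3] = 0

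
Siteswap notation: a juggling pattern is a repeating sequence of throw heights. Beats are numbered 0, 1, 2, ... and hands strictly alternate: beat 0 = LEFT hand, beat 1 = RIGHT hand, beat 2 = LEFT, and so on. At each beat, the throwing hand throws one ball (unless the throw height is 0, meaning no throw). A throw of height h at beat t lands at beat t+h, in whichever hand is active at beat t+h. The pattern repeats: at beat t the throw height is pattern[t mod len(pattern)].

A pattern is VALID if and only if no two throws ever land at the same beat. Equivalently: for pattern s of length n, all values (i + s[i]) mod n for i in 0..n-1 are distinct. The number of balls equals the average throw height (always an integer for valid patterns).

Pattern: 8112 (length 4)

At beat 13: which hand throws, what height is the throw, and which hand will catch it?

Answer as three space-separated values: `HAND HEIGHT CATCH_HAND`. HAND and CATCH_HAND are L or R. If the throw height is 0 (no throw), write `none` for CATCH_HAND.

Answer: R 1 L

Derivation:
Beat 13: 13 mod 2 = 1, so hand = R
Throw height = pattern[13 mod 4] = pattern[1] = 1
Lands at beat 13+1=14, 14 mod 2 = 0, so catch hand = L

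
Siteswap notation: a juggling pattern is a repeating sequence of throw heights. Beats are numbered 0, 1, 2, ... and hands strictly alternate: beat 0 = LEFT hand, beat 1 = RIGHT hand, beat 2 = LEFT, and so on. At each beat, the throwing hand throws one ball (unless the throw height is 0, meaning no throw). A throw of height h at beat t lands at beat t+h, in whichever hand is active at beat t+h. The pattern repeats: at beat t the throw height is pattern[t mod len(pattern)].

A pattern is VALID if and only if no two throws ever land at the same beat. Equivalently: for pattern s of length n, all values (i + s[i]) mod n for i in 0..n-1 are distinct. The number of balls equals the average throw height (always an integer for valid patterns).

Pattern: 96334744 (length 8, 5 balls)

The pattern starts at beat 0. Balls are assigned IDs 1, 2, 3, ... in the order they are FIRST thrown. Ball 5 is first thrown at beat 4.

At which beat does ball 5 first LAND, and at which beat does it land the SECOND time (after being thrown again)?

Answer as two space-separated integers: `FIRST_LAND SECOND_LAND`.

Beat 0 (L): throw ball1 h=9 -> lands@9:R; in-air after throw: [b1@9:R]
Beat 1 (R): throw ball2 h=6 -> lands@7:R; in-air after throw: [b2@7:R b1@9:R]
Beat 2 (L): throw ball3 h=3 -> lands@5:R; in-air after throw: [b3@5:R b2@7:R b1@9:R]
Beat 3 (R): throw ball4 h=3 -> lands@6:L; in-air after throw: [b3@5:R b4@6:L b2@7:R b1@9:R]
Beat 4 (L): throw ball5 h=4 -> lands@8:L; in-air after throw: [b3@5:R b4@6:L b2@7:R b5@8:L b1@9:R]
Beat 5 (R): throw ball3 h=7 -> lands@12:L; in-air after throw: [b4@6:L b2@7:R b5@8:L b1@9:R b3@12:L]
Beat 6 (L): throw ball4 h=4 -> lands@10:L; in-air after throw: [b2@7:R b5@8:L b1@9:R b4@10:L b3@12:L]
Beat 7 (R): throw ball2 h=4 -> lands@11:R; in-air after throw: [b5@8:L b1@9:R b4@10:L b2@11:R b3@12:L]
Beat 8 (L): throw ball5 h=9 -> lands@17:R; in-air after throw: [b1@9:R b4@10:L b2@11:R b3@12:L b5@17:R]
Beat 9 (R): throw ball1 h=6 -> lands@15:R; in-air after throw: [b4@10:L b2@11:R b3@12:L b1@15:R b5@17:R]
Beat 10 (L): throw ball4 h=3 -> lands@13:R; in-air after throw: [b2@11:R b3@12:L b4@13:R b1@15:R b5@17:R]
Beat 11 (R): throw ball2 h=3 -> lands@14:L; in-air after throw: [b3@12:L b4@13:R b2@14:L b1@15:R b5@17:R]
Ball 5: thrown@4 h=4 -> first land @8; rethrown@8 h=9 -> second land @17

Answer: 8 17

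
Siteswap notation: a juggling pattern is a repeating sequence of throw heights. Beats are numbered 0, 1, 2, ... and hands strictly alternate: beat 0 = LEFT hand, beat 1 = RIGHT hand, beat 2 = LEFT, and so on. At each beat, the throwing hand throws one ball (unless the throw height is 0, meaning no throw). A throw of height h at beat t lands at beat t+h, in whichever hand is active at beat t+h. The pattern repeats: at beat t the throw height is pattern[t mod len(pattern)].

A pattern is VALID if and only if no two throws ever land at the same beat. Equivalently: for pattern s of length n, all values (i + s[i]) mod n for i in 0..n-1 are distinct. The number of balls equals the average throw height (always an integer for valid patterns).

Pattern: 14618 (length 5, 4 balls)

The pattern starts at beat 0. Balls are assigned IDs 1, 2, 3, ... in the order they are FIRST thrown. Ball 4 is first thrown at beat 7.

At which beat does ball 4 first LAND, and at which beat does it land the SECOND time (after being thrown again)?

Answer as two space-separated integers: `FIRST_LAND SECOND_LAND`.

Answer: 13 14

Derivation:
Beat 0 (L): throw ball1 h=1 -> lands@1:R; in-air after throw: [b1@1:R]
Beat 1 (R): throw ball1 h=4 -> lands@5:R; in-air after throw: [b1@5:R]
Beat 2 (L): throw ball2 h=6 -> lands@8:L; in-air after throw: [b1@5:R b2@8:L]
Beat 3 (R): throw ball3 h=1 -> lands@4:L; in-air after throw: [b3@4:L b1@5:R b2@8:L]
Beat 4 (L): throw ball3 h=8 -> lands@12:L; in-air after throw: [b1@5:R b2@8:L b3@12:L]
Beat 5 (R): throw ball1 h=1 -> lands@6:L; in-air after throw: [b1@6:L b2@8:L b3@12:L]
Beat 6 (L): throw ball1 h=4 -> lands@10:L; in-air after throw: [b2@8:L b1@10:L b3@12:L]
Beat 7 (R): throw ball4 h=6 -> lands@13:R; in-air after throw: [b2@8:L b1@10:L b3@12:L b4@13:R]
Beat 8 (L): throw ball2 h=1 -> lands@9:R; in-air after throw: [b2@9:R b1@10:L b3@12:L b4@13:R]
Beat 9 (R): throw ball2 h=8 -> lands@17:R; in-air after throw: [b1@10:L b3@12:L b4@13:R b2@17:R]
Beat 10 (L): throw ball1 h=1 -> lands@11:R; in-air after throw: [b1@11:R b3@12:L b4@13:R b2@17:R]
Beat 11 (R): throw ball1 h=4 -> lands@15:R; in-air after throw: [b3@12:L b4@13:R b1@15:R b2@17:R]
Beat 12 (L): throw ball3 h=6 -> lands@18:L; in-air after throw: [b4@13:R b1@15:R b2@17:R b3@18:L]
Beat 13 (R): throw ball4 h=1 -> lands@14:L; in-air after throw: [b4@14:L b1@15:R b2@17:R b3@18:L]
Beat 14 (L): throw ball4 h=8 -> lands@22:L; in-air after throw: [b1@15:R b2@17:R b3@18:L b4@22:L]
Ball 4: thrown@7 h=6 -> first land @13; rethrown@13 h=1 -> second land @14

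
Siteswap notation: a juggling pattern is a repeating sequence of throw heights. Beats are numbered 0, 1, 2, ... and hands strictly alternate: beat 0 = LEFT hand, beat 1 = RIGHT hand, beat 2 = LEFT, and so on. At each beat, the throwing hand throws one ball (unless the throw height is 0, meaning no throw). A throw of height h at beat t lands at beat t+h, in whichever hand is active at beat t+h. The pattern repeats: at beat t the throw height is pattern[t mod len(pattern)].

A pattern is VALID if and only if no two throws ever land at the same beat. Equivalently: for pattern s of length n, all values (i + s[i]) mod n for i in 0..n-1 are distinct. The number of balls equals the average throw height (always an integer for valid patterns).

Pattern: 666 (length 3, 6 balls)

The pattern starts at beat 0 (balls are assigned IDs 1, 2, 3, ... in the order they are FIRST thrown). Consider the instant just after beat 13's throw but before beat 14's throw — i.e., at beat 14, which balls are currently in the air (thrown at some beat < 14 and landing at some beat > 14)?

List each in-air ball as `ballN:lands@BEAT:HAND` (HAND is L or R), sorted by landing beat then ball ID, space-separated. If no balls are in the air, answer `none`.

Answer: ball4:lands@15:R ball5:lands@16:L ball6:lands@17:R ball1:lands@18:L ball2:lands@19:R

Derivation:
Beat 0 (L): throw ball1 h=6 -> lands@6:L; in-air after throw: [b1@6:L]
Beat 1 (R): throw ball2 h=6 -> lands@7:R; in-air after throw: [b1@6:L b2@7:R]
Beat 2 (L): throw ball3 h=6 -> lands@8:L; in-air after throw: [b1@6:L b2@7:R b3@8:L]
Beat 3 (R): throw ball4 h=6 -> lands@9:R; in-air after throw: [b1@6:L b2@7:R b3@8:L b4@9:R]
Beat 4 (L): throw ball5 h=6 -> lands@10:L; in-air after throw: [b1@6:L b2@7:R b3@8:L b4@9:R b5@10:L]
Beat 5 (R): throw ball6 h=6 -> lands@11:R; in-air after throw: [b1@6:L b2@7:R b3@8:L b4@9:R b5@10:L b6@11:R]
Beat 6 (L): throw ball1 h=6 -> lands@12:L; in-air after throw: [b2@7:R b3@8:L b4@9:R b5@10:L b6@11:R b1@12:L]
Beat 7 (R): throw ball2 h=6 -> lands@13:R; in-air after throw: [b3@8:L b4@9:R b5@10:L b6@11:R b1@12:L b2@13:R]
Beat 8 (L): throw ball3 h=6 -> lands@14:L; in-air after throw: [b4@9:R b5@10:L b6@11:R b1@12:L b2@13:R b3@14:L]
Beat 9 (R): throw ball4 h=6 -> lands@15:R; in-air after throw: [b5@10:L b6@11:R b1@12:L b2@13:R b3@14:L b4@15:R]
Beat 10 (L): throw ball5 h=6 -> lands@16:L; in-air after throw: [b6@11:R b1@12:L b2@13:R b3@14:L b4@15:R b5@16:L]
Beat 11 (R): throw ball6 h=6 -> lands@17:R; in-air after throw: [b1@12:L b2@13:R b3@14:L b4@15:R b5@16:L b6@17:R]
Beat 12 (L): throw ball1 h=6 -> lands@18:L; in-air after throw: [b2@13:R b3@14:L b4@15:R b5@16:L b6@17:R b1@18:L]
Beat 13 (R): throw ball2 h=6 -> lands@19:R; in-air after throw: [b3@14:L b4@15:R b5@16:L b6@17:R b1@18:L b2@19:R]
Beat 14 (L): throw ball3 h=6 -> lands@20:L; in-air after throw: [b4@15:R b5@16:L b6@17:R b1@18:L b2@19:R b3@20:L]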